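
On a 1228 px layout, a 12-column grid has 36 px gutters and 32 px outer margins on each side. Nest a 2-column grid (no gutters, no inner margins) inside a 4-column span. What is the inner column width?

Subtract both margins: 1228 − 2·32 = 1164 px.
12c + 11·36 = 1164 → 12c = 768 → c = 64 px.
4-column span = 4·64 + 3·36 = 364 px.
2d = 364 → d = 182 px.

182 px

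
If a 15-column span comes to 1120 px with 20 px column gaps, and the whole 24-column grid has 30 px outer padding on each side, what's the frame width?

Subtracting 14 column gaps of 20 leaves 840 for 15 columns, so c = 56 px.
Adding margins, columns and gutters: 60 + 1344 + 460 = 1864 px.

1864 px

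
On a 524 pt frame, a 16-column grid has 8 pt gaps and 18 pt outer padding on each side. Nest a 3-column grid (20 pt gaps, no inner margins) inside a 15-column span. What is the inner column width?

139 pt

Subtract both margins: 524 − 2·18 = 488 pt.
16c + 15·8 = 488 → 16c = 368 → c = 23 pt.
15 columns plus 14 gaps: 345 + 112 = 457 pt.
3d + 2·20 = 457 → 3d = 417 → d = 139 pt.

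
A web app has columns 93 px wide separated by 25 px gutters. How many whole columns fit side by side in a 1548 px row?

13 columns

Each extra column adds 93 + 25 = 118 px.
(1548 + 25) / 118 = 13.33, so 13 columns fit.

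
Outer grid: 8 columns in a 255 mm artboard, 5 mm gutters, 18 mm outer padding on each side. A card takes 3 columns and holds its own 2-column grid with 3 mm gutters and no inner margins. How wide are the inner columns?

Take off 36 mm of margins, leaving 219 mm.
8 columns + 7 gutters: 8c + 7·5 = 219.
8c = 219 − 35 = 184, so c = 23 mm.
3-column span = 3·23 + 2·5 = 79 mm.
2d + 1·3 = 79 → 2d = 76 → d = 38 mm.

38 mm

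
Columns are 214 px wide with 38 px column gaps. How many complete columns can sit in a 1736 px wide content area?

Each extra column adds 214 + 38 = 252 px.
(1736 + 38) / 252 = 7.04, so 7 columns fit.

7 columns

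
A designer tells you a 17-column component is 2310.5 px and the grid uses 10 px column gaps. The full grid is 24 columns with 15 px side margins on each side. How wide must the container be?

2310.5 − 16·10 = 2150.5; ÷17 gives c = 126.5 px.
Total width: 2·15 + 24·126.5 + 23·10 = 3296 px.

3296 px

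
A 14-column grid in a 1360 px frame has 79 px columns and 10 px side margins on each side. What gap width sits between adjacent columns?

Subtract both margins: 1360 − 2·10 = 1340 px.
14·79 + 13g = 1340 → 13g = 234 → g = 18 px.

18 px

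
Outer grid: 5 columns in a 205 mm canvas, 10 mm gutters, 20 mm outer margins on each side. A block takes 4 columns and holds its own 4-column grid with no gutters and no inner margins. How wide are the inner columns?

32.5 mm

Outer content = 205 − 2·20 = 165 mm.
165 − 4·10 = 125; ÷5 gives c = 25 mm.
Span of 4: 4·25 + 3·10 = 100 + 30 = 130 mm.
130 / 4 = 32.5 mm per column.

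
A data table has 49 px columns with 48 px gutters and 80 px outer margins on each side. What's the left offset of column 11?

1050 px

Column 11 starts at margin + 10·(column + gutter) = 80 + 10·97 = 1050 px.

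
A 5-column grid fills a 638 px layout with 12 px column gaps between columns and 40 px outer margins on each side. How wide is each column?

102 px

Take off 80 px of margins, leaving 558 px.
5c + 4·12 = 558 → 5c = 510 → c = 102 px.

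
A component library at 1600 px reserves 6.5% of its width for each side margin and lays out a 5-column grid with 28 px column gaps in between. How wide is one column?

Margins: 6.5% × 1600 = 104 px each, so content = 1600 − 208 = 1392 px.
5 columns + 4 column gaps: 5c + 4·28 = 1392.
5c = 1392 − 112 = 1280, so c = 256 px.

256 px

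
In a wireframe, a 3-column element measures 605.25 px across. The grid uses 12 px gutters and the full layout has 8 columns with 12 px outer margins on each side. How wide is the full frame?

1658 px

3 columns + 2 gutters: 3c + 2·12 = 605.25.
3c = 605.25 − 24 = 581.25, so c = 193.75 px.
Adding margins, columns and gutters: 24 + 1550 + 84 = 1658 px.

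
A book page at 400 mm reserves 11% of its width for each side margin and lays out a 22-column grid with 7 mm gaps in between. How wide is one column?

Margins: 11% × 400 = 44 mm each, so content = 400 − 88 = 312 mm.
Subtracting 21 gaps of 7 leaves 165 for 22 columns, so c = 7.5 mm.

7.5 mm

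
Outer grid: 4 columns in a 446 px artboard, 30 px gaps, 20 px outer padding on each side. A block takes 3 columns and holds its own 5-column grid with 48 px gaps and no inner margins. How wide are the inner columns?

Inside the margins: 446 − 40 = 406 px.
Subtracting 3 gaps of 30 leaves 316 for 4 columns, so c = 79 px.
3 columns plus 2 gaps: 237 + 60 = 297 px.
Subtracting 4 gaps of 48 leaves 105 for 5 columns, so d = 21 px.

21 px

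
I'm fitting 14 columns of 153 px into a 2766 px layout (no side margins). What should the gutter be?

Columns use 2142 px, leaving 624 px across 13 gutters = 48 px each.

48 px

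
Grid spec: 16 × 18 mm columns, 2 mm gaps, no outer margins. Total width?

Summing: 288 + 30 = 318 mm.

318 mm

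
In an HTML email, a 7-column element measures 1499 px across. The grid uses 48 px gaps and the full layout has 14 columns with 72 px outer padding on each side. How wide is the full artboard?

3190 px

1499 − 6·48 = 1211; ÷7 gives c = 173 px.
Artboard = 2·72 + 14·173 + 13·48 = 144 + 2422 + 624 = 3190 px.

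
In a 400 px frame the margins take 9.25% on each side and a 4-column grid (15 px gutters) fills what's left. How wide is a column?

400 × (1 − 2·9.25%) = 400 × 81.5% = 326 px for the columns.
4 columns + 3 gutters: 4c + 3·15 = 326.
4c = 326 − 45 = 281, so c = 70.25 px.

70.25 px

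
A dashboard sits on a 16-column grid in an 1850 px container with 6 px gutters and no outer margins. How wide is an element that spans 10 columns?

16 columns + 15 gutters: 16c + 15·6 = 1850.
16c = 1850 − 90 = 1760, so c = 110 px.
Span of 10: 10·110 + 9·6 = 1100 + 54 = 1154 px.

1154 px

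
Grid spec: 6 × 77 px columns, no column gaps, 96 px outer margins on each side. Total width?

Canvas = 2·96 + 6·77 = 192 + 462 = 654 px.

654 px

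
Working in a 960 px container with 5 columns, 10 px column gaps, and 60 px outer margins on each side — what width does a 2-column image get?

Content width = 960 − 2·60 = 840 px.
5c + 4·10 = 840 → 5c = 800 → c = 160 px.
2 columns plus 1 column gap: 320 + 10 = 330 px.

330 px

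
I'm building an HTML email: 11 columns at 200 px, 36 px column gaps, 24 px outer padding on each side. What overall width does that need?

Adding margins, columns and gutters: 48 + 2200 + 360 = 2608 px.

2608 px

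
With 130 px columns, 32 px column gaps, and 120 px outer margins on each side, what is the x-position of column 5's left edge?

Each column+gutter stride is 162 px; 4 of them past the 120 px margin is 120 + 648 = 768 px.

768 px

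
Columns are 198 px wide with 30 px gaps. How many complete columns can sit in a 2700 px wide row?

11 columns

Each extra column adds 198 + 30 = 228 px.
(2700 + 30) / 228 = 11.97, so 11 columns fit.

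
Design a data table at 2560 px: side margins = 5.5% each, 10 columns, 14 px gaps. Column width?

215.24 px

2560 × (1 − 2·5.5%) = 2560 × 89% = 2278.4 px for the columns.
10 columns + 9 gaps: 10c + 9·14 = 2278.4.
10c = 2278.4 − 126 = 2152.4, so c = 215.24 px.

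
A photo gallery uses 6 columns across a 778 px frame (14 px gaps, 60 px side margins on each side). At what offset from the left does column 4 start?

Take off 120 px of margins, leaving 658 px.
6 columns + 5 gaps: 6c + 5·14 = 658.
6c = 658 − 70 = 588, so c = 98 px.
Each column+gutter stride is 112 px; 3 of them past the 60 px margin is 60 + 336 = 396 px.

396 px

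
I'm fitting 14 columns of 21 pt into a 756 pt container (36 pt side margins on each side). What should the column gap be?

30 pt

Inside the margins: 756 − 72 = 684 pt.
Columns use 294 pt, leaving 390 pt across 13 column gaps = 30 pt each.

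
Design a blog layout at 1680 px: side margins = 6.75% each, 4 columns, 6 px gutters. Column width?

358.8 px

Each margin = 6.75% of 1680 = 113.4 px; content = 1680 − 2·113.4 = 1453.2 px.
4c + 3·6 = 1453.2 → 4c = 1435.2 → c = 358.8 px.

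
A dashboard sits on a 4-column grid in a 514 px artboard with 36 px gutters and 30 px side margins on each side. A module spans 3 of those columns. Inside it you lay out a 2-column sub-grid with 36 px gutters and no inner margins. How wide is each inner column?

Take off 60 px of margins, leaving 454 px.
4 columns + 3 gutters: 4c + 3·36 = 454.
4c = 454 − 108 = 346, so c = 86.5 px.
3 columns plus 2 gutters: 259.5 + 72 = 331.5 px.
2 columns + 1 gutter: 2d + 1·36 = 331.5.
2d = 331.5 − 36 = 295.5, so d = 147.75 px.

147.75 px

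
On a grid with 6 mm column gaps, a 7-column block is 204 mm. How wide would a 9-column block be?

264 mm

7c + 6·6 = 204 → 7c = 168 → c = 24 mm.
9-column span = 9·24 + 8·6 = 264 mm.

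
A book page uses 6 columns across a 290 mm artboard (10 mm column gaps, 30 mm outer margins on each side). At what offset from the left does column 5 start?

Inside the margins: 290 − 60 = 230 mm.
6c + 5·10 = 230 → 6c = 180 → c = 30 mm.
Column 5 starts at margin + 4·(column + gutter) = 30 + 4·40 = 190 mm.

190 mm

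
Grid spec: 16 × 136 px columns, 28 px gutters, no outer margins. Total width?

Total width: 16·136 + 15·28 = 2596 px.

2596 px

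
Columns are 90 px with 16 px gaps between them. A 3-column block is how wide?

3-column span = 3·90 + 2·16 = 302 px.

302 px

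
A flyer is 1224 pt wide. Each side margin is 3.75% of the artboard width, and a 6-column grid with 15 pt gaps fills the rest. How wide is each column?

176.2 pt

Each margin = 3.75% of 1224 = 45.9 pt; content = 1224 − 2·45.9 = 1132.2 pt.
1132.2 − 5·15 = 1057.2; ÷6 gives c = 176.2 pt.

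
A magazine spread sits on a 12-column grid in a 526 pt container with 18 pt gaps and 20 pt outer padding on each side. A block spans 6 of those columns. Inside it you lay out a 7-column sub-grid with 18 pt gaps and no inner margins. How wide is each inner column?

18 pt

Inside the margins: 526 − 40 = 486 pt.
486 − 11·18 = 288; ÷12 gives c = 24 pt.
6-column span = 6·24 + 5·18 = 234 pt.
Subtracting 6 gaps of 18 leaves 126 for 7 columns, so d = 18 pt.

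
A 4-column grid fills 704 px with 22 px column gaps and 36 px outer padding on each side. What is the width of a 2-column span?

Inside the margins: 704 − 72 = 632 px.
Subtracting 3 column gaps of 22 leaves 566 for 4 columns, so c = 141.5 px.
2 columns plus 1 column gap: 283 + 22 = 305 px.

305 px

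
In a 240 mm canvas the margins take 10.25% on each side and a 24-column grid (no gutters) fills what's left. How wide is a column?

7.95 mm

240 × (1 − 2·10.25%) = 240 × 79.5% = 190.8 mm for the columns.
190.8 / 24 = 7.95 mm per column.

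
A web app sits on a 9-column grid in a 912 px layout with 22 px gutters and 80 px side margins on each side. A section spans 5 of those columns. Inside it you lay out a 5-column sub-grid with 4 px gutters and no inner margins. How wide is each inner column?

78.4 px

Subtract both margins: 912 − 2·80 = 752 px.
752 − 8·22 = 576; ÷9 gives c = 64 px.
5 columns plus 4 gutters: 320 + 88 = 408 px.
5 columns + 4 gutters: 5d + 4·4 = 408.
5d = 408 − 16 = 392, so d = 78.4 px.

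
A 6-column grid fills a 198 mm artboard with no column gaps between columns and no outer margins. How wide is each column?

6c = 198 → c = 33 mm.

33 mm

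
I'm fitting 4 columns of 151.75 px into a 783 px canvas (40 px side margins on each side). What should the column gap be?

Take off 80 px of margins, leaving 703 px.
4 columns take 4·151.75 = 607 px; remaining 96 splits into 3 column gaps.
g = 96 / 3 = 32 px.

32 px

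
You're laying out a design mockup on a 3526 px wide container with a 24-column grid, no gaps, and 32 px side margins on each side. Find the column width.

Take off 64 px of margins, leaving 3462 px.
With no gaps, each column is 3462/24 = 144.25 px.

144.25 px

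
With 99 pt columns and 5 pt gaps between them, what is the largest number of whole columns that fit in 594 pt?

5 columns: 5·99 + 4·5 = 515 pt ≤ 594.
6 columns: 619 pt > 594. So 5.

5 columns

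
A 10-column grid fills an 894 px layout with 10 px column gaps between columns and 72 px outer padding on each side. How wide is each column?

66 px

Content width = 894 − 2·72 = 750 px.
10c + 9·10 = 750 → 10c = 660 → c = 66 px.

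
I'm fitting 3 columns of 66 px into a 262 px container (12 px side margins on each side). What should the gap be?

Content width = 262 − 2·12 = 238 px.
3·66 + 2g = 238 → 2g = 40 → g = 20 px.

20 px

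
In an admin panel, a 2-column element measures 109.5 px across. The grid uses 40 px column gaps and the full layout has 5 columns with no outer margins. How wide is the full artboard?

Subtracting 1 column gap of 40 leaves 69.5 for 2 columns, so c = 34.75 px.
Summing: 173.75 + 160 = 333.75 px.

333.75 px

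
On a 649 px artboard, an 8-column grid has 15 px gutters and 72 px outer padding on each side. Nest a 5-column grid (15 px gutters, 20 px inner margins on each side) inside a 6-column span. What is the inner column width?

Subtract both margins: 649 − 2·72 = 505 px.
8 columns + 7 gutters: 8c + 7·15 = 505.
8c = 505 − 105 = 400, so c = 50 px.
6-column span = 6·50 + 5·15 = 375 px.
Inner content = 375 − 2·20 = 335 px.
5 columns + 4 gutters: 5d + 4·15 = 335.
5d = 335 − 60 = 275, so d = 55 px.

55 px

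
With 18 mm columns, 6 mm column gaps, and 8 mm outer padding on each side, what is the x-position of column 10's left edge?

Column 10 starts at margin + 9·(column + gutter) = 8 + 9·24 = 224 mm.

224 mm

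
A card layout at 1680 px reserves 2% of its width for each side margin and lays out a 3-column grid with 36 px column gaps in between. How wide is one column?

Each margin = 2% of 1680 = 33.6 px; content = 1680 − 2·33.6 = 1612.8 px.
3c + 2·36 = 1612.8 → 3c = 1540.8 → c = 513.6 px.

513.6 px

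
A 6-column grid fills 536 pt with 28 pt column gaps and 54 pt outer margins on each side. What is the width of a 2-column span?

Inside the margins: 536 − 108 = 428 pt.
Subtracting 5 column gaps of 28 leaves 288 for 6 columns, so c = 48 pt.
Span of 2: 2·48 + 1·28 = 96 + 28 = 124 pt.

124 pt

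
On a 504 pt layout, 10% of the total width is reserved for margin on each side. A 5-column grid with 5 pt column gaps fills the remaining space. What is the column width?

504 × (1 − 2·10%) = 504 × 80% = 403.2 pt for the columns.
5c + 4·5 = 403.2 → 5c = 383.2 → c = 76.64 pt.

76.64 pt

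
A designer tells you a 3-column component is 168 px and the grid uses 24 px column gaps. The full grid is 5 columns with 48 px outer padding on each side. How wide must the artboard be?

3c + 2·24 = 168 → 3c = 120 → c = 40 px.
Adding margins, columns and gutters: 96 + 200 + 96 = 392 px.

392 px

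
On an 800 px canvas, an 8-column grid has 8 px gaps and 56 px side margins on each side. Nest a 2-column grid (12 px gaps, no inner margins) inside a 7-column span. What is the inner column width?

294.5 px

Inside the margins: 800 − 112 = 688 px.
8 columns + 7 gaps: 8c + 7·8 = 688.
8c = 688 − 56 = 632, so c = 79 px.
7-column span = 7·79 + 6·8 = 601 px.
Subtracting 1 gap of 12 leaves 589 for 2 columns, so d = 294.5 px.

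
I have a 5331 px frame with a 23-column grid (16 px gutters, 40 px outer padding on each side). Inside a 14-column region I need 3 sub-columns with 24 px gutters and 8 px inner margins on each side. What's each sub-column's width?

1042 px

Outer content = 5331 − 2·40 = 5251 px.
5251 − 22·16 = 4899; ÷23 gives c = 213 px.
14-column span = 14·213 + 13·16 = 3190 px.
Inner content = 3190 − 2·8 = 3174 px.
Subtracting 2 gutters of 24 leaves 3126 for 3 columns, so d = 1042 px.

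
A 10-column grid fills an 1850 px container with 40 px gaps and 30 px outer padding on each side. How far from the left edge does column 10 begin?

Subtract both margins: 1850 − 2·30 = 1790 px.
1790 − 9·40 = 1430; ÷10 gives c = 143 px.
Column 10 starts at margin + 9·(column + gutter) = 30 + 9·183 = 1677 px.

1677 px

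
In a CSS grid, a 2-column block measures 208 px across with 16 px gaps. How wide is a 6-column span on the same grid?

2 columns + 1 gap: 2c + 1·16 = 208.
2c = 208 − 16 = 192, so c = 96 px.
Span of 6: 6·96 + 5·16 = 576 + 80 = 656 px.

656 px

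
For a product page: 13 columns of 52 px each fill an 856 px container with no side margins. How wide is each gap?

15 px

Columns use 676 px, leaving 180 px across 12 gaps = 15 px each.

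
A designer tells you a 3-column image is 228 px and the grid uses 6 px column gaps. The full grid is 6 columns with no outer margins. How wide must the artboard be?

228 − 2·6 = 216; ÷3 gives c = 72 px.
Artboard = 6·72 + 5·6 = 432 + 30 = 462 px.

462 px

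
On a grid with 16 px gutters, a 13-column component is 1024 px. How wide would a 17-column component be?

1024 − 12·16 = 832; ÷13 gives c = 64 px.
17-column span = 17·64 + 16·16 = 1344 px.

1344 px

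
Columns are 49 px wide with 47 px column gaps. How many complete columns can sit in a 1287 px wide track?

13 columns

13 columns: 13·49 + 12·47 = 1201 px ≤ 1287.
14 columns: 1297 px > 1287. So 13.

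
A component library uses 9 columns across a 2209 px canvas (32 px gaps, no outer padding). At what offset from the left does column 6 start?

1245 px

9c + 8·32 = 2209 → 9c = 1953 → c = 217 px.
No margin, so column 6 starts at 5·(column + gutter) = 5·249 = 1245 px.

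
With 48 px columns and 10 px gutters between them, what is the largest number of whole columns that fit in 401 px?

Each extra column adds 48 + 10 = 58 px.
(401 + 10) / 58 = 7.09, so 7 columns fit.

7 columns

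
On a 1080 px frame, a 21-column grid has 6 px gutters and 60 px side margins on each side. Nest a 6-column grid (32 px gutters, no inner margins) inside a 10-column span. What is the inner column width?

Subtract both margins: 1080 − 2·60 = 960 px.
960 − 20·6 = 840; ÷21 gives c = 40 px.
Span of 10: 10·40 + 9·6 = 400 + 54 = 454 px.
6 columns + 5 gutters: 6d + 5·32 = 454.
6d = 454 − 160 = 294, so d = 49 px.

49 px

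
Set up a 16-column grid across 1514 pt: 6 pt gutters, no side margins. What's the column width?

89 pt

16 columns + 15 gutters: 16c + 15·6 = 1514.
16c = 1514 − 90 = 1424, so c = 89 pt.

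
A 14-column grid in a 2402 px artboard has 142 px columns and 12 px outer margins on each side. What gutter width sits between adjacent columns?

Content width = 2402 − 2·12 = 2378 px.
Columns use 1988 px, leaving 390 px across 13 gutters = 30 px each.

30 px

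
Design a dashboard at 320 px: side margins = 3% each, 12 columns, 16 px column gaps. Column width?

10.4 px

Margins: 3% × 320 = 9.6 px each, so content = 320 − 19.2 = 300.8 px.
300.8 − 11·16 = 124.8; ÷12 gives c = 10.4 px.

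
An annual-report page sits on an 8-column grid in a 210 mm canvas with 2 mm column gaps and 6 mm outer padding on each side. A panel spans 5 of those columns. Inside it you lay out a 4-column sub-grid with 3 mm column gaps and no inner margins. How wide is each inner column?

28.5 mm

Inside the margins: 210 − 12 = 198 mm.
8c + 7·2 = 198 → 8c = 184 → c = 23 mm.
5-column span = 5·23 + 4·2 = 123 mm.
4 columns + 3 column gaps: 4d + 3·3 = 123.
4d = 123 − 9 = 114, so d = 28.5 mm.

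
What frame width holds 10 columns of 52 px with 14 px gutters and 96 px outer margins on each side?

Adding margins, columns and gutters: 192 + 520 + 126 = 838 px.

838 px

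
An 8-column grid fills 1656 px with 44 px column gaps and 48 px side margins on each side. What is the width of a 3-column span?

557.5 px

Subtract both margins: 1656 − 2·48 = 1560 px.
1560 − 7·44 = 1252; ÷8 gives c = 156.5 px.
3 columns plus 2 column gaps: 469.5 + 88 = 557.5 px.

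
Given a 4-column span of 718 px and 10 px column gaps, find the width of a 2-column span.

354 px

718 − 3·10 = 688; ÷4 gives c = 172 px.
Span of 2: 2·172 + 1·10 = 344 + 10 = 354 px.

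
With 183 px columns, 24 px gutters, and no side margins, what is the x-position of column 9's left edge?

Each column+gutter stride is 207 px; with no margin, 8 of them is 1656 px.

1656 px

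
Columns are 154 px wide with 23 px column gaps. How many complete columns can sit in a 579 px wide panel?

3 columns: 3·154 + 2·23 = 508 px ≤ 579.
4 columns: 685 px > 579. So 3.

3 columns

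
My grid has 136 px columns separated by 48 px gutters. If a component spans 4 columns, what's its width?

Span of 4: 4·136 + 3·48 = 544 + 144 = 688 px.

688 px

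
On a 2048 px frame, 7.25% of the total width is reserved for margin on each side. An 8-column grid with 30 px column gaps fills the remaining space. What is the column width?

192.63 px

Each margin = 7.25% of 2048 = 148.48 px; content = 2048 − 2·148.48 = 1751.04 px.
8 columns + 7 column gaps: 8c + 7·30 = 1751.04.
8c = 1751.04 − 210 = 1541.04, so c = 192.63 px.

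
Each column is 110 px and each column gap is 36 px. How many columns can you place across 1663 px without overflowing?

Each extra column adds 110 + 36 = 146 px.
(1663 + 36) / 146 = 11.64, so 11 columns fit.

11 columns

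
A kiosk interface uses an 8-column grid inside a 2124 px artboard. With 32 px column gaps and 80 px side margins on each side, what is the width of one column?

217.5 px

Content width = 2124 − 2·80 = 1964 px.
1964 − 7·32 = 1740; ÷8 gives c = 217.5 px.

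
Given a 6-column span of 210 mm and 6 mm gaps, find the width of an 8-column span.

Subtracting 5 gaps of 6 leaves 180 for 6 columns, so c = 30 mm.
8 columns plus 7 gaps: 240 + 42 = 282 mm.

282 mm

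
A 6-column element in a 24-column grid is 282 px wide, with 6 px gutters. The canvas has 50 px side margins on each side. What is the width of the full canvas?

6c + 5·6 = 282 → 6c = 252 → c = 42 px.
Total width: 2·50 + 24·42 + 23·6 = 1246 px.

1246 px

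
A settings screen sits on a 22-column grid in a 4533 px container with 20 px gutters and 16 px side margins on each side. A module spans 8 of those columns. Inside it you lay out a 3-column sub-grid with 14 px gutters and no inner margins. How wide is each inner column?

Take off 32 px of margins, leaving 4501 px.
Subtracting 21 gutters of 20 leaves 4081 for 22 columns, so c = 185.5 px.
Span of 8: 8·185.5 + 7·20 = 1484 + 140 = 1624 px.
Subtracting 2 gutters of 14 leaves 1596 for 3 columns, so d = 532 px.

532 px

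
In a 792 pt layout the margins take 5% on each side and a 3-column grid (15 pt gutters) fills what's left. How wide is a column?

Each margin = 5% of 792 = 39.6 pt; content = 792 − 2·39.6 = 712.8 pt.
3 columns + 2 gutters: 3c + 2·15 = 712.8.
3c = 712.8 − 30 = 682.8, so c = 227.6 pt.

227.6 pt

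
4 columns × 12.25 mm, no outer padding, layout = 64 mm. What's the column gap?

5 mm

4·12.25 + 3g = 64 → 3g = 15 → g = 5 mm.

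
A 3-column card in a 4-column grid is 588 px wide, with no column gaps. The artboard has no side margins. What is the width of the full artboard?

588 / 3 = 196 px per column.
Artboard = 4·196 = 784 = 784 px.

784 px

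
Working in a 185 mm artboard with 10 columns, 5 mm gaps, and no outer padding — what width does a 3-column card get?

10c + 9·5 = 185 → 10c = 140 → c = 14 mm.
3 columns plus 2 gaps: 42 + 10 = 52 mm.

52 mm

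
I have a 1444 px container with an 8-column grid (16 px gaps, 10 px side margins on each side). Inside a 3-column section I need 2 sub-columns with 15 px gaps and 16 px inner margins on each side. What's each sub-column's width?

Outer content = 1444 − 2·10 = 1424 px.
1424 − 7·16 = 1312; ÷8 gives c = 164 px.
3-column span = 3·164 + 2·16 = 524 px.
Inner content = 524 − 2·16 = 492 px.
2d + 1·15 = 492 → 2d = 477 → d = 238.5 px.

238.5 px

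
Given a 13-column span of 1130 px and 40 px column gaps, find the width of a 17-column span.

13c + 12·40 = 1130 → 13c = 650 → c = 50 px.
17 columns plus 16 column gaps: 850 + 640 = 1490 px.

1490 px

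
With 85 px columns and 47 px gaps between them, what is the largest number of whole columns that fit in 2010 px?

k columns need k·85 + (k−1)·47 = k·132 − 47.
k·132 − 47 ≤ 2010 → k ≤ 2057 / 132 ≈ 15.58, so k = 15.

15 columns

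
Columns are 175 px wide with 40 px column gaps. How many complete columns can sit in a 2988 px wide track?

Each extra column adds 175 + 40 = 215 px.
(2988 + 40) / 215 = 14.08, so 14 columns fit.

14 columns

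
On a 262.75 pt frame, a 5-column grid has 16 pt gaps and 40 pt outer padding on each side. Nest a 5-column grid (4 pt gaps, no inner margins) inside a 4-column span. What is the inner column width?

Inside the margins: 262.75 − 80 = 182.75 pt.
5 columns + 4 gaps: 5c + 4·16 = 182.75.
5c = 182.75 − 64 = 118.75, so c = 23.75 pt.
4-column span = 4·23.75 + 3·16 = 143 pt.
5 columns + 4 gaps: 5d + 4·4 = 143.
5d = 143 − 16 = 127, so d = 25.4 pt.

25.4 pt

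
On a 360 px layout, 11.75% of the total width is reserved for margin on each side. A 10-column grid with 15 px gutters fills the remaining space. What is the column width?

Each margin = 11.75% of 360 = 42.3 px; content = 360 − 2·42.3 = 275.4 px.
Subtracting 9 gutters of 15 leaves 140.4 for 10 columns, so c = 14.04 px.

14.04 px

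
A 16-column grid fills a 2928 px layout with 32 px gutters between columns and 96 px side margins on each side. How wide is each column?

141 px

Content width = 2928 − 2·96 = 2736 px.
16 columns + 15 gutters: 16c + 15·32 = 2736.
16c = 2736 − 480 = 2256, so c = 141 px.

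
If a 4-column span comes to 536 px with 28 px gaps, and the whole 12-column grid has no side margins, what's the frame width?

1664 px

4 columns + 3 gaps: 4c + 3·28 = 536.
4c = 536 − 84 = 452, so c = 113 px.
Frame = 12·113 + 11·28 = 1356 + 308 = 1664 px.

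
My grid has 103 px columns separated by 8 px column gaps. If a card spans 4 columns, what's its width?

436 px

4 columns plus 3 column gaps: 412 + 24 = 436 px.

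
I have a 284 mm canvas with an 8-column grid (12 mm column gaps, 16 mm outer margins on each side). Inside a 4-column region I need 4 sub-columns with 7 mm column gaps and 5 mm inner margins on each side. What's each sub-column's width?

22.25 mm

Inside the margins: 284 − 32 = 252 mm.
252 − 7·12 = 168; ÷8 gives c = 21 mm.
4-column span = 4·21 + 3·12 = 120 mm.
Inner content = 120 − 2·5 = 110 mm.
4 columns + 3 column gaps: 4d + 3·7 = 110.
4d = 110 − 21 = 89, so d = 22.25 mm.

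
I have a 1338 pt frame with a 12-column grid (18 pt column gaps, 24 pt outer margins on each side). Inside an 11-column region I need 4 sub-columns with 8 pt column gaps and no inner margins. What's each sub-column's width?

289.25 pt

Subtract both margins: 1338 − 2·24 = 1290 pt.
12c + 11·18 = 1290 → 12c = 1092 → c = 91 pt.
11 columns plus 10 column gaps: 1001 + 180 = 1181 pt.
1181 − 3·8 = 1157; ÷4 gives d = 289.25 pt.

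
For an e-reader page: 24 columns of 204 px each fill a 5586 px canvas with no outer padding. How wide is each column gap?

30 px

24·204 + 23g = 5586 → 23g = 690 → g = 30 px.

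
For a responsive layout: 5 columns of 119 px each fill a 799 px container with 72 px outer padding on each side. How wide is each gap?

15 px

Take off 144 px of margins, leaving 655 px.
Columns use 595 px, leaving 60 px across 4 gaps = 15 px each.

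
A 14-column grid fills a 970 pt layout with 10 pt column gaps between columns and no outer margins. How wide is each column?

14c + 13·10 = 970 → 14c = 840 → c = 60 pt.

60 pt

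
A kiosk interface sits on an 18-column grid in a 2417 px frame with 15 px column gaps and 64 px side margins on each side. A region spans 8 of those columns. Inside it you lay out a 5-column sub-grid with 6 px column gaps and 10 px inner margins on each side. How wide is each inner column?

193 px

Subtract both margins: 2417 − 2·64 = 2289 px.
2289 − 17·15 = 2034; ÷18 gives c = 113 px.
8 columns plus 7 column gaps: 904 + 105 = 1009 px.
Inner content = 1009 − 2·10 = 989 px.
989 − 4·6 = 965; ÷5 gives d = 193 px.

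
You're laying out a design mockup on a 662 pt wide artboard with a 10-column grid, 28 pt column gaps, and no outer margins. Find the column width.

41 pt

10c + 9·28 = 662 → 10c = 410 → c = 41 pt.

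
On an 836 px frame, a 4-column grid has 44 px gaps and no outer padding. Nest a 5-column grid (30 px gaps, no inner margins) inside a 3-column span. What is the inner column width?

99.2 px

4 columns + 3 gaps: 4c + 3·44 = 836.
4c = 836 − 132 = 704, so c = 176 px.
3 columns plus 2 gaps: 528 + 88 = 616 px.
Subtracting 4 gaps of 30 leaves 496 for 5 columns, so d = 99.2 px.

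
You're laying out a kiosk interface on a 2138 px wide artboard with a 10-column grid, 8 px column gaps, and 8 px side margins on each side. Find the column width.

205 px

Inside the margins: 2138 − 16 = 2122 px.
10c + 9·8 = 2122 → 10c = 2050 → c = 205 px.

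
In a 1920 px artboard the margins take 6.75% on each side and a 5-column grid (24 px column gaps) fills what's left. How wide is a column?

1920 × (1 − 2·6.75%) = 1920 × 86.5% = 1660.8 px for the columns.
5 columns + 4 column gaps: 5c + 4·24 = 1660.8.
5c = 1660.8 − 96 = 1564.8, so c = 312.96 px.

312.96 px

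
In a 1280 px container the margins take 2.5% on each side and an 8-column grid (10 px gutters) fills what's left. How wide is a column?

143.25 px

1280 × (1 − 2·2.5%) = 1280 × 95% = 1216 px for the columns.
Subtracting 7 gutters of 10 leaves 1146 for 8 columns, so c = 143.25 px.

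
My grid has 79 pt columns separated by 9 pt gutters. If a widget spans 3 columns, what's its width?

Span of 3: 3·79 + 2·9 = 237 + 18 = 255 pt.

255 pt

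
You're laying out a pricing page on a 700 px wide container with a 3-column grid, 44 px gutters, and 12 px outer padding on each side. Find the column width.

196 px

Take off 24 px of margins, leaving 676 px.
676 − 2·44 = 588; ÷3 gives c = 196 px.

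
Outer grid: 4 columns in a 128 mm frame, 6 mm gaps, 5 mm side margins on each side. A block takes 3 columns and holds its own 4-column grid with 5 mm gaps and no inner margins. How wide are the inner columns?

Outer content = 128 − 2·5 = 118 mm.
4 columns + 3 gaps: 4c + 3·6 = 118.
4c = 118 − 18 = 100, so c = 25 mm.
Span of 3: 3·25 + 2·6 = 75 + 12 = 87 mm.
87 − 3·5 = 72; ÷4 gives d = 18 mm.

18 mm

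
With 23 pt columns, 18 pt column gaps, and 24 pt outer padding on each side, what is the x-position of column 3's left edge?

106 pt

Each column+gutter stride is 41 pt; 2 of them past the 24 pt margin is 24 + 82 = 106 pt.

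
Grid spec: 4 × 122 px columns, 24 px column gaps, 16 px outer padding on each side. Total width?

592 px

Adding margins, columns and gutters: 32 + 488 + 72 = 592 px.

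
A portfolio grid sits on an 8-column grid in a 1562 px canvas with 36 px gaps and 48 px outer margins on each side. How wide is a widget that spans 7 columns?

1278.25 px

Content width = 1562 − 2·48 = 1466 px.
Subtracting 7 gaps of 36 leaves 1214 for 8 columns, so c = 151.75 px.
7-column span = 7·151.75 + 6·36 = 1278.25 px.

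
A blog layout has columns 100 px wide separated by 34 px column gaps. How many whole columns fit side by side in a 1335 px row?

10 columns: 10·100 + 9·34 = 1306 px ≤ 1335.
11 columns: 1440 px > 1335. So 10.

10 columns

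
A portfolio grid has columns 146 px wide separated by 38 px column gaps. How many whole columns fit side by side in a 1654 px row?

Each extra column adds 146 + 38 = 184 px.
(1654 + 38) / 184 = 9.20, so 9 columns fit.

9 columns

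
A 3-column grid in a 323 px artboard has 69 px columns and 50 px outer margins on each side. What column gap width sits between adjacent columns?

Inside the margins: 323 − 100 = 223 px.
3 columns take 3·69 = 207 px; remaining 16 splits into 2 column gaps.
g = 16 / 2 = 8 px.

8 px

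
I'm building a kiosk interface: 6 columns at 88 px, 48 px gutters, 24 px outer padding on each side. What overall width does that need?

Total width: 2·24 + 6·88 + 5·48 = 816 px.

816 px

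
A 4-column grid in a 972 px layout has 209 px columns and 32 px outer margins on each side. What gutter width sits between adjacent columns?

24 px

Content width = 972 − 2·32 = 908 px.
4·209 + 3g = 908 → 3g = 72 → g = 24 px.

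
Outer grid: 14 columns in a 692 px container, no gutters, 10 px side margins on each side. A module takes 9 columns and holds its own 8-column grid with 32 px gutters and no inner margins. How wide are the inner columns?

Subtract both margins: 692 − 2·10 = 672 px.
672 / 14 = 48 px per column.
9-column span = 9·48 = 432 px.
Subtracting 7 gutters of 32 leaves 208 for 8 columns, so d = 26 px.

26 px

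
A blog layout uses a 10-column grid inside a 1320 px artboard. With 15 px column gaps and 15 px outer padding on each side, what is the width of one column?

Subtract both margins: 1320 − 2·15 = 1290 px.
10c + 9·15 = 1290 → 10c = 1155 → c = 115.5 px.

115.5 px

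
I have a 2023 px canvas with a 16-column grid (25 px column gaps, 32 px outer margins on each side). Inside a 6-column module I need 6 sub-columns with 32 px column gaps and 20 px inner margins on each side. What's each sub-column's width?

Inside the margins: 2023 − 64 = 1959 px.
Subtracting 15 column gaps of 25 leaves 1584 for 16 columns, so c = 99 px.
6 columns plus 5 column gaps: 594 + 125 = 719 px.
Inner content = 719 − 2·20 = 679 px.
6 columns + 5 column gaps: 6d + 5·32 = 679.
6d = 679 − 160 = 519, so d = 86.5 px.

86.5 px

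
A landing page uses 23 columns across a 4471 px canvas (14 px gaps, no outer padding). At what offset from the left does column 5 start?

Subtracting 22 gaps of 14 leaves 4163 for 23 columns, so c = 181 px.
Before column 5: 4 columns + 4 gaps.
Offset = 4·(181 + 14) = 4·195 = 780 px.

780 px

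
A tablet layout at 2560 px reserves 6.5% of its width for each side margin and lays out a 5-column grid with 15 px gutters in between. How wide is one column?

433.44 px

2560 × (1 − 2·6.5%) = 2560 × 87% = 2227.2 px for the columns.
Subtracting 4 gutters of 15 leaves 2167.2 for 5 columns, so c = 433.44 px.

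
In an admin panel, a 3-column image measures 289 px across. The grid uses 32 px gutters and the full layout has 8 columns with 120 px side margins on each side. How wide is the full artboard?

1064 px

289 − 2·32 = 225; ÷3 gives c = 75 px.
Artboard = 2·120 + 8·75 + 7·32 = 240 + 600 + 224 = 1064 px.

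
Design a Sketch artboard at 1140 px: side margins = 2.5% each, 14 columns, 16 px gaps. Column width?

Each margin = 2.5% of 1140 = 28.5 px; content = 1140 − 2·28.5 = 1083 px.
14c + 13·16 = 1083 → 14c = 875 → c = 62.5 px.

62.5 px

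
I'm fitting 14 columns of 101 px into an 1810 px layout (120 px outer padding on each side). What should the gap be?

12 px

Subtract both margins: 1810 − 2·120 = 1570 px.
Columns use 1414 px, leaving 156 px across 13 gaps = 12 px each.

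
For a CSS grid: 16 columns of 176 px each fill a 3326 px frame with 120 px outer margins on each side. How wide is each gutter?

18 px

Inside the margins: 3326 − 240 = 3086 px.
16 columns take 16·176 = 2816 px; remaining 270 splits into 15 gutters.
g = 270 / 15 = 18 px.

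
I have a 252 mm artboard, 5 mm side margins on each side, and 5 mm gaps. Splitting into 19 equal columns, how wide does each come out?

Content width = 252 − 2·5 = 242 mm.
19c + 18·5 = 242 → 19c = 152 → c = 8 mm.

8 mm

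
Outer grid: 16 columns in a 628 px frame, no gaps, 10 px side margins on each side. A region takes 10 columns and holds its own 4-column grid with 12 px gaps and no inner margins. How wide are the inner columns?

Take off 20 px of margins, leaving 608 px.
16c = 608 → c = 38 px.
With no gaps, 10 columns span 10·38 = 380 px.
4 columns + 3 gaps: 4d + 3·12 = 380.
4d = 380 − 36 = 344, so d = 86 px.

86 px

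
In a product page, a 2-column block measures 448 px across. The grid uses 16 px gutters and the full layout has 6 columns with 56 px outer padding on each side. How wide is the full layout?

448 − 1·16 = 432; ÷2 gives c = 216 px.
Total width: 2·56 + 6·216 + 5·16 = 1488 px.

1488 px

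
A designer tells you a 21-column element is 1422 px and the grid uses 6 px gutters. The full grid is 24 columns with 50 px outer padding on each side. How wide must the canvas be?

21 columns + 20 gutters: 21c + 20·6 = 1422.
21c = 1422 − 120 = 1302, so c = 62 px.
Canvas = 2·50 + 24·62 + 23·6 = 100 + 1488 + 138 = 1726 px.

1726 px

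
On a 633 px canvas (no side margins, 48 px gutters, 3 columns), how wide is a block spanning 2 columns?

406 px

3 columns + 2 gutters: 3c + 2·48 = 633.
3c = 633 − 96 = 537, so c = 179 px.
2-column span = 2·179 + 1·48 = 406 px.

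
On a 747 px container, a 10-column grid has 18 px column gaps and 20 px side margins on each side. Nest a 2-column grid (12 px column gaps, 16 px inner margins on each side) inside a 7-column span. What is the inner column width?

222.75 px

Subtract both margins: 747 − 2·20 = 707 px.
Subtracting 9 column gaps of 18 leaves 545 for 10 columns, so c = 54.5 px.
7-column span = 7·54.5 + 6·18 = 489.5 px.
Inner content = 489.5 − 2·16 = 457.5 px.
Subtracting 1 column gap of 12 leaves 445.5 for 2 columns, so d = 222.75 px.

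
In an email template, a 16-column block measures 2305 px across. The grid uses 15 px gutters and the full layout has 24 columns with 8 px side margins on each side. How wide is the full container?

16 columns + 15 gutters: 16c + 15·15 = 2305.
16c = 2305 − 225 = 2080, so c = 130 px.
Adding margins, columns and gutters: 16 + 3120 + 345 = 3481 px.

3481 px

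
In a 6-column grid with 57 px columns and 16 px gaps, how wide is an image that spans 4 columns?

276 px

Span of 4: 4·57 + 3·16 = 228 + 48 = 276 px.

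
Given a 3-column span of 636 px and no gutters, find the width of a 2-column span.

424 px

With no gutters, each column is 636/3 = 212 px.
With no gutters, 2 columns span 2·212 = 424 px.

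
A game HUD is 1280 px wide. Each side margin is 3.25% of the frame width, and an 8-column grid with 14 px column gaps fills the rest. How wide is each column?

137.35 px

Margins: 3.25% × 1280 = 41.6 px each, so content = 1280 − 83.2 = 1196.8 px.
1196.8 − 7·14 = 1098.8; ÷8 gives c = 137.35 px.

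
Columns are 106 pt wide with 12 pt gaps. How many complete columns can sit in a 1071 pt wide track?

9 columns

k columns need k·106 + (k−1)·12 = k·118 − 12.
k·118 − 12 ≤ 1071 → k ≤ 1083 / 118 ≈ 9.18, so k = 9.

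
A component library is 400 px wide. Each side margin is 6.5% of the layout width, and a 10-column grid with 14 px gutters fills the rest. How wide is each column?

Margins: 6.5% × 400 = 26 px each, so content = 400 − 52 = 348 px.
348 − 9·14 = 222; ÷10 gives c = 22.2 px.

22.2 px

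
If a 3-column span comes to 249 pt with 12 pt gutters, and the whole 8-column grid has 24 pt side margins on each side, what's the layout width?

3 columns + 2 gutters: 3c + 2·12 = 249.
3c = 249 − 24 = 225, so c = 75 pt.
Layout = 2·24 + 8·75 + 7·12 = 48 + 600 + 84 = 732 pt.

732 pt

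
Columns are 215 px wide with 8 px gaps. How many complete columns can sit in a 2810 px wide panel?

12 columns: 12·215 + 11·8 = 2668 px ≤ 2810.
13 columns: 2891 px > 2810. So 12.

12 columns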